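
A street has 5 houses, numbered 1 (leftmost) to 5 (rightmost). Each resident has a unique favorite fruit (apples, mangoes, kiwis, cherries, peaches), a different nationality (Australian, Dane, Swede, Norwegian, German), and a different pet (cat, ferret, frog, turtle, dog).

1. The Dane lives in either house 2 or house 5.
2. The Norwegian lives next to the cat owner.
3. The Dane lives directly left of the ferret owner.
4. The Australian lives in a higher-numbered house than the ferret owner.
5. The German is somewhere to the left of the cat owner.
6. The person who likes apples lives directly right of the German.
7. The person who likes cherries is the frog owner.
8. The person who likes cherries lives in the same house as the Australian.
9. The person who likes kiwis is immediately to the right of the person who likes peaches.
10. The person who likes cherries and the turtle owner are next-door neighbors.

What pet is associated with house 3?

ferret

The Dane is in house 2 (clue 3).
The ferret owner is in house 3 (clue 3).
House 1 pet: only dog fits.
House 2's pet must be cat (nothing else left).
The German is in house 1 (clue 5).
By clue 6, the person who likes apples is in house 2.
The only favorite fruit still possible for house 1 is mangoes.
House 3's favorite fruit must be peaches (nothing else left).
So house 3 gets Norwegian for nationality.
From clue 9, the person who likes kiwis must be in house 4.
That leaves cherries as the favorite fruit for house 5.
Clue 7 places the frog owner in house 5.
Clue 8: the Australian is in house 5.
The turtle owner is in house 4 (clue 10).
House 4's nationality must be Swede (nothing else left).
So: house 1 = mangoes/German/dog, house 2 = apples/Dane/cat, house 3 = peaches/Norwegian/ferret, house 4 = kiwis/Swede/turtle, house 5 = cherries/Australian/frog.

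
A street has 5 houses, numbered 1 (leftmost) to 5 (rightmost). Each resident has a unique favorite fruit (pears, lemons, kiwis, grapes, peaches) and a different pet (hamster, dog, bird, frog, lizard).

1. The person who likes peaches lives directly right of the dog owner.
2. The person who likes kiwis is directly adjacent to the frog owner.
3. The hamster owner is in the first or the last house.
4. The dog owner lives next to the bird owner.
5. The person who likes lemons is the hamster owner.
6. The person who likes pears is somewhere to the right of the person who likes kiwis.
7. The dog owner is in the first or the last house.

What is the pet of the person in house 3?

lizard

By clue 7, the dog owner is in house 1.
Clue 1 places the person who likes peaches in house 2.
Clue 4 places the bird owner in house 2.
Clue 5: the person who likes lemons is in house 5.
House 5 pet: only hamster fits.
Clue 6: the person who likes pears is in house 4.
Clue 6: the person who likes kiwis is in house 3.
That leaves grapes as the favorite fruit for house 1.
By clue 2, the frog owner is in house 4.
That leaves lizard as the pet for house 3.
So: house 1 = grapes/dog, house 2 = peaches/bird, house 3 = kiwis/lizard, house 4 = pears/frog, house 5 = lemons/hamster.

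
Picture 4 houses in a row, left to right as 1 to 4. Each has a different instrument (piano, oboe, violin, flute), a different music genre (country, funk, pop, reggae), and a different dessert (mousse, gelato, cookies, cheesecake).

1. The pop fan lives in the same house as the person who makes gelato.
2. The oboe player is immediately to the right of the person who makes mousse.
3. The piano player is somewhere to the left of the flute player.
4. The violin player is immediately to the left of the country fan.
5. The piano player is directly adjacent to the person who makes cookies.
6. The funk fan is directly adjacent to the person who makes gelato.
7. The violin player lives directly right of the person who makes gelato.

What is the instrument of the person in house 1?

The only instrument still possible for house 1 is piano.
Clue 5: the person who makes cookies is in house 2.
House 4 dessert: only cheesecake fits.
The pop fan is in house 1 (clue 1).
By clue 6, the funk fan is in house 2.
The violin player is in house 2 (clue 7).
House 3's instrument must be flute (nothing else left).
The only instrument still possible for house 4 is oboe.
The only dessert still possible for house 1 is gelato.
House 3's dessert must be mousse (nothing else left).
Clue 4: the country fan is in house 3.
That leaves reggae as the music genre for house 4.
So: house 1 = piano/pop/gelato, house 2 = violin/funk/cookies, house 3 = flute/country/mousse, house 4 = oboe/reggae/cheesecake.

piano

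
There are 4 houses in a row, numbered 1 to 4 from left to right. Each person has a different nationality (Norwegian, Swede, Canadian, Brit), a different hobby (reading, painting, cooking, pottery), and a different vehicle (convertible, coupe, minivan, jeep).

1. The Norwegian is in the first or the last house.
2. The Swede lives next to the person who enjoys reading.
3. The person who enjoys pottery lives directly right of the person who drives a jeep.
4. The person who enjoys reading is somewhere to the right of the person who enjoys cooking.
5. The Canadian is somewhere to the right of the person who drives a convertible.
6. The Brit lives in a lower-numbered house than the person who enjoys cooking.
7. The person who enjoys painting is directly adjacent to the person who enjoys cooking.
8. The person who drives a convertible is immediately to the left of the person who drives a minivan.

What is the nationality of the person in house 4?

So house 1 gets painting for hobby.
Clue 7 places the person who enjoys cooking in house 2.
From clue 6, the Brit must be in house 1.
House 4 nationality: only Norwegian fits.
The only vehicle still possible for house 4 is coupe.
House 1 vehicle: only convertible fits.
The person who drives a minivan is in house 2 (clue 8).
House 3's vehicle must be jeep (nothing else left).
From clue 3, the person who enjoys pottery must be in house 4.
So house 3 gets reading for hobby.
Clue 2 places the Swede in house 2.
House 3's nationality must be Canadian (nothing else left).
So: house 1 = Brit/painting/convertible, house 2 = Swede/cooking/minivan, house 3 = Canadian/reading/jeep, house 4 = Norwegian/pottery/coupe.

Norwegian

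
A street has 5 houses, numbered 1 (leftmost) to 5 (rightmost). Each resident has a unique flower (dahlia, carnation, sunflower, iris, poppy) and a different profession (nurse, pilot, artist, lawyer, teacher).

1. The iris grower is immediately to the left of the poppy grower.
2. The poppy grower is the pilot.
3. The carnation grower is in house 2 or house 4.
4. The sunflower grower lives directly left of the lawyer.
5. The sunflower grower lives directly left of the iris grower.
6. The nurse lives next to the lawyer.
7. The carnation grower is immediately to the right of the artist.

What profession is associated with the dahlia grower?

artist

The carnation grower is narrowed to house 2 or 4; consider each.
Placing it in house 4 leads to a contradiction, so it's in house 2.
Clue 7 places the artist in house 1.
Clue 5: the sunflower grower is in house 3.
Clue 5: the iris grower is in house 4.
House 1 flower: only dahlia fits.
That leaves poppy as the flower for house 5.
The pilot is in house 5 (clue 2).
Clue 4 places the lawyer in house 4.
The only profession still possible for house 2 is teacher.
The only profession still possible for house 3 is nurse.
So: house 1 = dahlia/artist, house 2 = carnation/teacher, house 3 = sunflower/nurse, house 4 = iris/lawyer, house 5 = poppy/pilot.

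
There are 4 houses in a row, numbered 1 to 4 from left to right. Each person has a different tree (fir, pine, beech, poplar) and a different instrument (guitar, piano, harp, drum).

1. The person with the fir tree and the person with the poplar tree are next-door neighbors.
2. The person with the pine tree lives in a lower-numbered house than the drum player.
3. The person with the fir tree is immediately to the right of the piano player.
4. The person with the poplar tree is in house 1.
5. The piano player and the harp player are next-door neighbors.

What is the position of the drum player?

4

From clue 4, the person with the poplar tree must be in house 1.
Clue 1: the person with the fir tree is in house 2.
The piano player is in house 1 (clue 3).
By clue 5, the harp player is in house 2.
House 3's tree must be pine (nothing else left).
House 4's tree must be beech (nothing else left).
Clue 2: the drum player is in house 4.
The only instrument still possible for house 3 is guitar.
So: house 1 = poplar/piano, house 2 = fir/harp, house 3 = pine/guitar, house 4 = beech/drum.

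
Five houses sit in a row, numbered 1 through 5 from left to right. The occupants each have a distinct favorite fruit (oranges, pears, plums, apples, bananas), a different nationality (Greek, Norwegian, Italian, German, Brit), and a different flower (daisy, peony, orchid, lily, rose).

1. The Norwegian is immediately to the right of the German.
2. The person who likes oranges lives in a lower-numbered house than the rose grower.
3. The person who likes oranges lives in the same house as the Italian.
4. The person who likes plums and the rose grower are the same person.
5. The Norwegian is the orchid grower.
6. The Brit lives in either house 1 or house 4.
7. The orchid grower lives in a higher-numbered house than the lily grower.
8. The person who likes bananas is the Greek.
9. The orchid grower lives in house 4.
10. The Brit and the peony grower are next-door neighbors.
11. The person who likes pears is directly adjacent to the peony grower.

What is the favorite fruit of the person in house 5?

bananas

By clue 9, the orchid grower is in house 4.
Clue 5: the Norwegian is in house 4.
The only nationality still possible for house 1 is Brit.
House 5 nationality: only Greek fits.
Clue 1 places the German in house 3.
Clue 8: the person who likes bananas is in house 5.
Clue 10: the peony grower is in house 2.
House 4's favorite fruit must be apples (nothing else left).
House 2 nationality: only Italian fits.
By clue 3, the person who likes oranges is in house 2.
From clue 4, the person who likes plums must be in house 3.
From clue 4, the rose grower must be in house 3.
That leaves pears as the favorite fruit for house 1.
So house 5 gets daisy for flower.
The only flower still possible for house 1 is lily.
So: house 1 = pears/Brit/lily, house 2 = oranges/Italian/peony, house 3 = plums/German/rose, house 4 = apples/Norwegian/orchid, house 5 = bananas/Greek/daisy.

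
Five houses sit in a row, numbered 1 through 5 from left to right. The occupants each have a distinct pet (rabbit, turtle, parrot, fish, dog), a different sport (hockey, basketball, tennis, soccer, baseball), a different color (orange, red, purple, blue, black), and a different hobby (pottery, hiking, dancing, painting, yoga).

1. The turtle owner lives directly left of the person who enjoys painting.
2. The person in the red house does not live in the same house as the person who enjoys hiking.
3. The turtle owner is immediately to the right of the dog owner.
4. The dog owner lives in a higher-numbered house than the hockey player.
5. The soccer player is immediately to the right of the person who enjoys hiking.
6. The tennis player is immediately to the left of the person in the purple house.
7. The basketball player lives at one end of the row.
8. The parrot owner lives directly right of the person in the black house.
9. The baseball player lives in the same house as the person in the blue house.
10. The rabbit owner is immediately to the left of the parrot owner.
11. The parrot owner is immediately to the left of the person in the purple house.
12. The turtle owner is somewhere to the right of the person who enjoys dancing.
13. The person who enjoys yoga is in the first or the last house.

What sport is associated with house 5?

basketball

House 5's pet must be fish (nothing else left).
House 1's pet must be rabbit (nothing else left).
The parrot owner is in house 2 (clue 10).
Clue 11 places the person in the purple house in house 3.
House 3 pet: only dog fits.
House 4 pet: only turtle fits.
By clue 1, the person who enjoys painting is in house 5.
By clue 6, the tennis player is in house 2.
By clue 8, the person in the black house is in house 1.
So house 3 gets soccer for sport.
House 4's sport must be baseball (nothing else left).
House 5 sport: only basketball fits.
House 1's hobby must be yoga (nothing else left).
Clue 5 places the person who enjoys hiking in house 2.
By clue 9, the person in the blue house is in house 4.
That leaves hockey as the sport for house 1.
House 3's hobby must be dancing (nothing else left).
House 4 hobby: only pottery fits.
The person in the red house is in house 5 (clue 2).
So house 2 gets orange for color.
So: house 1 = rabbit/hockey/black/yoga, house 2 = parrot/tennis/orange/hiking, house 3 = dog/soccer/purple/dancing, house 4 = turtle/baseball/blue/pottery, house 5 = fish/basketball/red/painting.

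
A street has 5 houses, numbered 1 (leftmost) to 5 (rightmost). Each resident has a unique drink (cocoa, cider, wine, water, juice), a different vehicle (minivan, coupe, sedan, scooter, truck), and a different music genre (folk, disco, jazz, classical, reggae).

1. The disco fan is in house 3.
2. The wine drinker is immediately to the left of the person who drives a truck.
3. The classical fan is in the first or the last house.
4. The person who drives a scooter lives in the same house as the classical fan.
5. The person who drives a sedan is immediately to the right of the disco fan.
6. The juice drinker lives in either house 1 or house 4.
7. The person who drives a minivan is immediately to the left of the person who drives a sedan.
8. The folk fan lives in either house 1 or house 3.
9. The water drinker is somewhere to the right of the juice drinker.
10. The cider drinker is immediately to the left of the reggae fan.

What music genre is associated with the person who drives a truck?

jazz

Clue 1 places the disco fan in house 3.
From clue 5, the person who drives a sedan must be in house 4.
Clue 7 places the person who drives a minivan in house 3.
So house 1 gets folk for music genre.
The only music genre still possible for house 5 is classical.
By clue 4, the person who drives a scooter is in house 5.
House 1's vehicle must be coupe (nothing else left).
So house 2 gets truck for vehicle.
From clue 2, the wine drinker must be in house 1.
That leaves juice as the drink for house 4.
By clue 9, the water drinker is in house 5.
Clue 10 places the reggae fan in house 4.
So house 2 gets cocoa for drink.
House 3 drink: only cider fits.
House 2's music genre must be jazz (nothing else left).
So: house 1 = wine/coupe/folk, house 2 = cocoa/truck/jazz, house 3 = cider/minivan/disco, house 4 = juice/sedan/reggae, house 5 = water/scooter/classical.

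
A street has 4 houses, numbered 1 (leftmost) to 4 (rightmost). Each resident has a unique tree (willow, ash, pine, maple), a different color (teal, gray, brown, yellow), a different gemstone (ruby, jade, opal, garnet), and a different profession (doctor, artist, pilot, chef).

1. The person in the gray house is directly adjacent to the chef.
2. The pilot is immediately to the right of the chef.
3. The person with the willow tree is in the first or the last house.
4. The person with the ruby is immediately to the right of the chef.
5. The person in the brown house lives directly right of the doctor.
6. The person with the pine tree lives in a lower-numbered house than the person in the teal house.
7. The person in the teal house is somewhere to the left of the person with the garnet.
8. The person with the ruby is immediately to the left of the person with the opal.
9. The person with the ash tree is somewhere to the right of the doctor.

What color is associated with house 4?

House 1's gemstone must be jade (nothing else left).
So house 2 gets ruby for gemstone.
By clue 4, the chef is in house 1.
Clue 8: the person with the opal is in house 3.
The only gemstone still possible for house 4 is garnet.
By clue 1, the person in the gray house is in house 2.
By clue 2, the pilot is in house 2.
The only color still possible for house 1 is yellow.
House 4's color must be brown (nothing else left).
So house 4 gets artist for profession.
From clue 9, the person with the ash tree must be in house 4.
House 3's tree must be maple (nothing else left).
House 3's color must be teal (nothing else left).
House 3 profession: only doctor fits.
House 1 tree: only willow fits.
House 2 tree: only pine fits.
So: house 1 = willow/yellow/jade/chef, house 2 = pine/gray/ruby/pilot, house 3 = maple/teal/opal/doctor, house 4 = ash/brown/garnet/artist.

brown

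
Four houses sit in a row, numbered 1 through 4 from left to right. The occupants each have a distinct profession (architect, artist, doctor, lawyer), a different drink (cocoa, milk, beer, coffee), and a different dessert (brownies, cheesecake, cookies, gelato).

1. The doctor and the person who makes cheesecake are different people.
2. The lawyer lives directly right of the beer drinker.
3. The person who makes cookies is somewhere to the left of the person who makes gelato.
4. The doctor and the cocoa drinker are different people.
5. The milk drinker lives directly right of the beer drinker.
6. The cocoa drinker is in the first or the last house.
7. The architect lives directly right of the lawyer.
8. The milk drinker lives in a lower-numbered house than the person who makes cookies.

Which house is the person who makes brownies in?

1

Clue 8: the milk drinker is in house 2.
Clue 8: the person who makes cookies is in house 3.
From clue 2, the lawyer must be in house 2.
Clue 2 places the beer drinker in house 1.
The person who makes gelato is in house 4 (clue 3).
The architect is in house 3 (clue 7).
So house 3 gets coffee for drink.
House 4 drink: only cocoa fits.
The doctor is in house 1 (clue 4).
House 4's profession must be artist (nothing else left).
From clue 1, the person who makes cheesecake must be in house 2.
House 1 dessert: only brownies fits.
So: house 1 = doctor/beer/brownies, house 2 = lawyer/milk/cheesecake, house 3 = architect/coffee/cookies, house 4 = artist/cocoa/gelato.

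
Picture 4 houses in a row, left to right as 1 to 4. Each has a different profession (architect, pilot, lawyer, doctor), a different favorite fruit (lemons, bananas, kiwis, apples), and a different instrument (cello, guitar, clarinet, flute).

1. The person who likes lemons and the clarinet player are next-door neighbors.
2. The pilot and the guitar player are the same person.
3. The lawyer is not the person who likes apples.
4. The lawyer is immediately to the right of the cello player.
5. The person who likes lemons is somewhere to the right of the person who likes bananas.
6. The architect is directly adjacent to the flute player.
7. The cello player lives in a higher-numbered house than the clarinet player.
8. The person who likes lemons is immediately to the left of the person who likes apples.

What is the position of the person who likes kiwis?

4

The lawyer is narrowed to house 3 or 4; consider each.
Placing it in house 3 leads to a contradiction, so it's in house 4.
Clue 3: the person who likes apples is in house 3.
Clue 4 places the cello player in house 3.
Clue 8: the person who likes lemons is in house 2.
House 1 favorite fruit: only bananas fits.
House 4's favorite fruit must be kiwis (nothing else left).
The clarinet player is in house 1 (clue 1).
The only instrument still possible for house 4 is flute.
Clue 2: the pilot is in house 2.
From clue 6, the architect must be in house 3.
House 1 profession: only doctor fits.
That leaves guitar as the instrument for house 2.
So: house 1 = doctor/bananas/clarinet, house 2 = pilot/lemons/guitar, house 3 = architect/apples/cello, house 4 = lawyer/kiwis/flute.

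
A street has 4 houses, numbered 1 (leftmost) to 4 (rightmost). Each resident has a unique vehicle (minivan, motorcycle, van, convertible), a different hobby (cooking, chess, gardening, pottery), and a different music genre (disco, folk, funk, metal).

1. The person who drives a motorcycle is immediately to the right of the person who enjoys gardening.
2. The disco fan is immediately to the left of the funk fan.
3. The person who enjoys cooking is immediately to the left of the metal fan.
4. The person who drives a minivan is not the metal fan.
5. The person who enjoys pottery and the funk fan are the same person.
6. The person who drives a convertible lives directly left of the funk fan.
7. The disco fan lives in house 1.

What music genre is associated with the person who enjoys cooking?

folk

From clue 7, the disco fan must be in house 1.
The funk fan is in house 2 (clue 2).
By clue 5, the person who enjoys pottery is in house 2.
From clue 6, the person who drives a convertible must be in house 1.
The only hobby still possible for house 4 is chess.
Clue 3: the person who enjoys cooking is in house 3.
Clue 3 places the metal fan in house 4.
House 1 hobby: only gardening fits.
That leaves folk as the music genre for house 3.
By clue 1, the person who drives a motorcycle is in house 2.
The only vehicle still possible for house 4 is van.
House 3's vehicle must be minivan (nothing else left).
So: house 1 = convertible/gardening/disco, house 2 = motorcycle/pottery/funk, house 3 = minivan/cooking/folk, house 4 = van/chess/metal.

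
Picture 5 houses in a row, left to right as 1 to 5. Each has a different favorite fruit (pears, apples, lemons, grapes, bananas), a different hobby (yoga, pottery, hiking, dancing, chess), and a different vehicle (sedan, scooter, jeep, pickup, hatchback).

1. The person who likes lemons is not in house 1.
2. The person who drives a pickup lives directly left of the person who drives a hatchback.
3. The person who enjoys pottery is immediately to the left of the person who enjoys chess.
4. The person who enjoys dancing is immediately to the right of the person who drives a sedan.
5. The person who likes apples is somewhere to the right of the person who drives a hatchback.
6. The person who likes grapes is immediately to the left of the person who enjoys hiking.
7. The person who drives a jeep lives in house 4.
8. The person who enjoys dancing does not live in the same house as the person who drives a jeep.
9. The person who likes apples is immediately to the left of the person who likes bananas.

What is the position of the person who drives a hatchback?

3

From clue 7, the person who drives a jeep must be in house 4.
That leaves scooter as the vehicle for house 5.
House 3's vehicle must be hatchback (nothing else left).
By clue 2, the person who drives a pickup is in house 2.
Clue 5 places the person who likes apples in house 4.
Clue 9: the person who likes bananas is in house 5.
House 1 vehicle: only sedan fits.
The person who enjoys dancing is in house 2 (clue 4).
House 1 favorite fruit: only pears fits.
House 1 hobby: only yoga fits.
The only hobby still possible for house 5 is chess.
By clue 3, the person who enjoys pottery is in house 4.
So house 3 gets hiking for hobby.
Clue 6: the person who likes grapes is in house 2.
House 3 favorite fruit: only lemons fits.
So: house 1 = pears/yoga/sedan, house 2 = grapes/dancing/pickup, house 3 = lemons/hiking/hatchback, house 4 = apples/pottery/jeep, house 5 = bananas/chess/scooter.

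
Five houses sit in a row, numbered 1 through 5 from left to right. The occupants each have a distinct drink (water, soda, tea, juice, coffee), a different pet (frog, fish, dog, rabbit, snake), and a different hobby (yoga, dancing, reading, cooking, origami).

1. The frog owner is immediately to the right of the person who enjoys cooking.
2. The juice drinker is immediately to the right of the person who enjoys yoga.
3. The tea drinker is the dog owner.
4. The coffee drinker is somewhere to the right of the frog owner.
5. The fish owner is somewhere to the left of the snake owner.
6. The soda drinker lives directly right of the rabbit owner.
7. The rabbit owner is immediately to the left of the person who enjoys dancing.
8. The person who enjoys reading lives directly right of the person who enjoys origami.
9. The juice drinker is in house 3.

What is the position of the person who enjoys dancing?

5

From clue 9, the juice drinker must be in house 3.
Clue 2 places the person who enjoys yoga in house 2.
So house 1 gets cooking for hobby.
So house 3 gets origami for hobby.
The frog owner is in house 2 (clue 1).
Clue 8: the person who enjoys reading is in house 4.
The only hobby still possible for house 5 is dancing.
Clue 7 places the rabbit owner in house 4.
That leaves water as the drink for house 2.
By clue 6, the soda drinker is in house 5.
That leaves tea as the drink for house 1.
That leaves coffee as the drink for house 4.
From clue 3, the dog owner must be in house 1.
The only pet still possible for house 5 is snake.
So house 3 gets fish for pet.
So: house 1 = tea/dog/cooking, house 2 = water/frog/yoga, house 3 = juice/fish/origami, house 4 = coffee/rabbit/reading, house 5 = soda/snake/dancing.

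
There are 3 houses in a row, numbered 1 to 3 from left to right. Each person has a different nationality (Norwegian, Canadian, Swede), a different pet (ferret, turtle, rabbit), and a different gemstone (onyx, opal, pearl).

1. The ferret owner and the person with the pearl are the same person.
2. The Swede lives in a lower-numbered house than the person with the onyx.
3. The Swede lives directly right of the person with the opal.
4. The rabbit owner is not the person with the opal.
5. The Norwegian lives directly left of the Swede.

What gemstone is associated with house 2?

pearl

Clue 3: the Swede is in house 2.
Clue 3: the person with the opal is in house 1.
By clue 5, the Norwegian is in house 1.
The only nationality still possible for house 3 is Canadian.
From clue 2, the person with the onyx must be in house 3.
House 1 pet: only turtle fits.
House 2 gemstone: only pearl fits.
By clue 1, the ferret owner is in house 2.
House 3 pet: only rabbit fits.
So: house 1 = Norwegian/turtle/opal, house 2 = Swede/ferret/pearl, house 3 = Canadian/rabbit/onyx.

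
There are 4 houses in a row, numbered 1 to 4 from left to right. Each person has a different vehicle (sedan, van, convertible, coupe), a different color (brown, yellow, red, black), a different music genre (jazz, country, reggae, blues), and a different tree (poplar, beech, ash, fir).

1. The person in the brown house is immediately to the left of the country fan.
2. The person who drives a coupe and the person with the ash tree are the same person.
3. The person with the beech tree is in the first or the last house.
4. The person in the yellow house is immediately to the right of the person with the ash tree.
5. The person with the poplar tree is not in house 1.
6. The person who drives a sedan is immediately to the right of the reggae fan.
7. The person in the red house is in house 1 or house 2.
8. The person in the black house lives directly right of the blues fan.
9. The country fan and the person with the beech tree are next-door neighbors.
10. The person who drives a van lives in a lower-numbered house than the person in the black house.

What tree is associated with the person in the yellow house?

House 4's music genre must be jazz (nothing else left).
The person in the brown house is narrowed to house 1 or 2; consider each.
Placing it in house 1 leads to a contradiction, so it's in house 2.
The country fan is in house 3 (clue 1).
Clue 9: the person with the beech tree is in house 4.
House 1's color must be red (nothing else left).
From clue 8, the person in the black house must be in house 3.
From clue 8, the blues fan must be in house 2.
The only vehicle still possible for house 4 is convertible.
That leaves yellow as the color for house 4.
House 1's music genre must be reggae (nothing else left).
So house 1 gets fir for tree.
Clue 4: the person with the ash tree is in house 3.
Clue 6: the person who drives a sedan is in house 2.
That leaves van as the vehicle for house 1.
That leaves coupe as the vehicle for house 3.
That leaves poplar as the tree for house 2.
So: house 1 = van/red/reggae/fir, house 2 = sedan/brown/blues/poplar, house 3 = coupe/black/country/ash, house 4 = convertible/yellow/jazz/beech.

beech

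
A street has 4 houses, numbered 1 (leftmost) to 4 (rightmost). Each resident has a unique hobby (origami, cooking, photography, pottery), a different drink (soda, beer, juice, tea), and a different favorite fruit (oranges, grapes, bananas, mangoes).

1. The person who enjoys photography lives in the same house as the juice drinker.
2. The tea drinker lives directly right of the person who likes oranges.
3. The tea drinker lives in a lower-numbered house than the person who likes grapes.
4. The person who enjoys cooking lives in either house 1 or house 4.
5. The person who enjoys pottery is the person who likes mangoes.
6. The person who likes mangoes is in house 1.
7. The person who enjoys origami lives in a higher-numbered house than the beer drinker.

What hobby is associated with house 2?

photography

Clue 6 places the person who likes mangoes in house 1.
By clue 2, the tea drinker is in house 3.
By clue 2, the person who likes oranges is in house 2.
By clue 3, the person who likes grapes is in house 4.
The person who enjoys pottery is in house 1 (clue 5).
The only favorite fruit still possible for house 3 is bananas.
House 2's hobby must be photography (nothing else left).
House 3 hobby: only origami fits.
That leaves cooking as the hobby for house 4.
From clue 1, the juice drinker must be in house 2.
The only drink still possible for house 4 is soda.
That leaves beer as the drink for house 1.
So: house 1 = pottery/beer/mangoes, house 2 = photography/juice/oranges, house 3 = origami/tea/bananas, house 4 = cooking/soda/grapes.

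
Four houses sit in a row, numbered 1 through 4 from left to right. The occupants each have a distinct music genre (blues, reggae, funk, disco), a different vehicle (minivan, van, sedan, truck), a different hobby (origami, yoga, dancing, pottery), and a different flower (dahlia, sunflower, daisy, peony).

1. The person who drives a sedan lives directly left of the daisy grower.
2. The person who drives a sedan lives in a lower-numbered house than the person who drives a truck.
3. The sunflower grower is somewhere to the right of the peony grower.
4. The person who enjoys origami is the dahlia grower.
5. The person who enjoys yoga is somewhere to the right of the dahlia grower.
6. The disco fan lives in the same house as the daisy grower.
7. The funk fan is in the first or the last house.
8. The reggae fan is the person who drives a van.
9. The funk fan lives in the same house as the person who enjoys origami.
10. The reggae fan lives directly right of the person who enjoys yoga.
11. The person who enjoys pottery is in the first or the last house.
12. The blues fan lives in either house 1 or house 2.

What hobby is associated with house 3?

yoga

By clue 4, the person who enjoys origami is in house 1.
From clue 4, the dahlia grower must be in house 1.
Clue 9: the funk fan is in house 1.
The only hobby still possible for house 4 is pottery.
The only music genre still possible for house 2 is blues.
House 2's flower must be peony (nothing else left).
So house 1 gets minivan for vehicle.
So house 2 gets sedan for vehicle.
The daisy grower is in house 3 (clue 1).
The disco fan is in house 3 (clue 6).
The only music genre still possible for house 4 is reggae.
House 4's flower must be sunflower (nothing else left).
Clue 8: the person who drives a van is in house 4.
From clue 10, the person who enjoys yoga must be in house 3.
House 3 vehicle: only truck fits.
So house 2 gets dancing for hobby.
So: house 1 = funk/minivan/origami/dahlia, house 2 = blues/sedan/dancing/peony, house 3 = disco/truck/yoga/daisy, house 4 = reggae/van/pottery/sunflower.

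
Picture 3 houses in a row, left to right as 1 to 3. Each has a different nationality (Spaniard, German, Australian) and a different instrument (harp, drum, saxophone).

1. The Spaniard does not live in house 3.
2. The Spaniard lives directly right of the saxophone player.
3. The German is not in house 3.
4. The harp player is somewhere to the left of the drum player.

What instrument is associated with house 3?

The Spaniard is in house 2 (clue 2).
The saxophone player is in house 1 (clue 2).
That leaves German as the nationality for house 1.
House 3 nationality: only Australian fits.
That leaves drum as the instrument for house 3.
House 2 instrument: only harp fits.
So: house 1 = German/saxophone, house 2 = Spaniard/harp, house 3 = Australian/drum.

drum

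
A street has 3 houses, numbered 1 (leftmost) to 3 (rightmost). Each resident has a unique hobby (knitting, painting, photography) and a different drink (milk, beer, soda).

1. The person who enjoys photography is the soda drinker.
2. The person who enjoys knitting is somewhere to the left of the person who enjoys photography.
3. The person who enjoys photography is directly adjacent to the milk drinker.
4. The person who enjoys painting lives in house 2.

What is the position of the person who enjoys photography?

The person who enjoys painting is in house 2 (clue 4).
That leaves knitting as the hobby for house 1.
The only hobby still possible for house 3 is photography.
The soda drinker is in house 3 (clue 1).
The milk drinker is in house 2 (clue 3).
House 1's drink must be beer (nothing else left).
So: house 1 = knitting/beer, house 2 = painting/milk, house 3 = photography/soda.

3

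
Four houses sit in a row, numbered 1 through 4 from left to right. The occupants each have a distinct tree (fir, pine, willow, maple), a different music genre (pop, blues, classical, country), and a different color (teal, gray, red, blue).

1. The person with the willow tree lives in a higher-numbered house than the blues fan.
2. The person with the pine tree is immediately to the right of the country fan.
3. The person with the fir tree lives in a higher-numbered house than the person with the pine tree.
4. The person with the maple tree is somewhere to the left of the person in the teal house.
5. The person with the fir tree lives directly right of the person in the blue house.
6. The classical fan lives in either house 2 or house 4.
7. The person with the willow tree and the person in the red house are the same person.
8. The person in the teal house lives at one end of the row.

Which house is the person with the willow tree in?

2

Clue 8: the person in the teal house is in house 4.
The only tree still possible for house 1 is maple.
That leaves gray as the color for house 1.
That leaves fir as the tree for house 4.
Clue 5: the person in the blue house is in house 3.
So house 3 gets pop for music genre.
So house 4 gets classical for music genre.
The only color still possible for house 2 is red.
The person with the willow tree is in house 2 (clue 7).
House 3 tree: only pine fits.
By clue 1, the blues fan is in house 1.
From clue 2, the country fan must be in house 2.
So: house 1 = maple/blues/gray, house 2 = willow/country/red, house 3 = pine/pop/blue, house 4 = fir/classical/teal.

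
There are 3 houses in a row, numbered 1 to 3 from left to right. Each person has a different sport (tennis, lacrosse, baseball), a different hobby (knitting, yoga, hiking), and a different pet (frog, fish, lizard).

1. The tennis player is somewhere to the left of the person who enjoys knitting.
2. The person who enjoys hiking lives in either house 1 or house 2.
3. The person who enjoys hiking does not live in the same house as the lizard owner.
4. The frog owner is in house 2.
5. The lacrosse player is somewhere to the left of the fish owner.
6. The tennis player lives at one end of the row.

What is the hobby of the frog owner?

By clue 4, the frog owner is in house 2.
By clue 6, the tennis player is in house 1.
That leaves lacrosse as the sport for house 2.
The only sport still possible for house 3 is baseball.
House 1 pet: only lizard fits.
House 3 pet: only fish fits.
From clue 3, the person who enjoys hiking must be in house 2.
House 1's hobby must be yoga (nothing else left).
House 3 hobby: only knitting fits.
So: house 1 = tennis/yoga/lizard, house 2 = lacrosse/hiking/frog, house 3 = baseball/knitting/fish.

hiking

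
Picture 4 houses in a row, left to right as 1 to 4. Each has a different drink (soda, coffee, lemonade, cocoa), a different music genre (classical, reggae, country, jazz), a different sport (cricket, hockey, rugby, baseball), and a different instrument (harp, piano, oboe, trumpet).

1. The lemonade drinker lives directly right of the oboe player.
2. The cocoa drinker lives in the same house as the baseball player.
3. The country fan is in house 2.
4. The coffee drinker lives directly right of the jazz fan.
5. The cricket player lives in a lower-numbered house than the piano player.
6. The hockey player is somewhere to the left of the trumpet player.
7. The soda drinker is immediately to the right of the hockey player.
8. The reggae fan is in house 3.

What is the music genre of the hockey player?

reggae

The country fan is in house 2 (clue 3).
From clue 8, the reggae fan must be in house 3.
That leaves cocoa as the drink for house 1.
That leaves jazz as the music genre for house 1.
That leaves classical as the music genre for house 4.
The baseball player is in house 1 (clue 2).
From clue 4, the coffee drinker must be in house 2.
That leaves rugby as the sport for house 4.
House 1's instrument must be harp (nothing else left).
So house 2 gets oboe for instrument.
Clue 1: the lemonade drinker is in house 3.
House 4 drink: only soda fits.
From clue 7, the hockey player must be in house 3.
That leaves cricket as the sport for house 2.
The trumpet player is in house 4 (clue 6).
The only instrument still possible for house 3 is piano.
So: house 1 = cocoa/jazz/baseball/harp, house 2 = coffee/country/cricket/oboe, house 3 = lemonade/reggae/hockey/piano, house 4 = soda/classical/rugby/trumpet.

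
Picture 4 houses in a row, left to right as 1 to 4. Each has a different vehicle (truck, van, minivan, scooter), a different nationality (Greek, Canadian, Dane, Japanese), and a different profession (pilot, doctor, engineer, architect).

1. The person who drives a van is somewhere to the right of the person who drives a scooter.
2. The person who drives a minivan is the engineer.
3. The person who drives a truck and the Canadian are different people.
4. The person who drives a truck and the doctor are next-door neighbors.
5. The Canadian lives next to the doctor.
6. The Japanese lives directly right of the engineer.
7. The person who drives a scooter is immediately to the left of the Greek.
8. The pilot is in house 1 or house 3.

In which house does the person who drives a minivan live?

The pilot is narrowed to house 1 or 3; consider each.
Placing it in house 1 leads to a contradiction, so it's in house 3.
The only vehicle still possible for house 4 is van.
The person who drives a minivan is narrowed to house 1 or 2; consider each.
Placing it in house 2 leads to a contradiction, so it's in house 1.
The engineer is in house 1 (clue 2).
By clue 6, the Japanese is in house 2.
By clue 4, the person who drives a truck is in house 3.
So house 2 gets scooter for vehicle.
Clue 3: the Canadian is in house 1.
Clue 5: the doctor is in house 2.
Clue 7 places the Greek in house 3.
So house 4 gets Dane for nationality.
That leaves architect as the profession for house 4.
So: house 1 = minivan/Canadian/engineer, house 2 = scooter/Japanese/doctor, house 3 = truck/Greek/pilot, house 4 = van/Dane/architect.

1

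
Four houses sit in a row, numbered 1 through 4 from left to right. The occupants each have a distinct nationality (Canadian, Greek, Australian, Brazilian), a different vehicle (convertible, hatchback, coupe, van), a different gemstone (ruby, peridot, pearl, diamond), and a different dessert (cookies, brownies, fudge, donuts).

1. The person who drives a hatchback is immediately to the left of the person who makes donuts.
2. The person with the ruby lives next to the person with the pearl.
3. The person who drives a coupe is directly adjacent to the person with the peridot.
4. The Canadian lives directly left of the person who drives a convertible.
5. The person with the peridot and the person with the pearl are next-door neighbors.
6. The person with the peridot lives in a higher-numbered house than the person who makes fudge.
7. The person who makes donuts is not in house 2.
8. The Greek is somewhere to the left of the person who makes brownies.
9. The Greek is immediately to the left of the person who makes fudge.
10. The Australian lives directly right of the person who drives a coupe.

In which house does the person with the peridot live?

The only dessert still possible for house 1 is cookies.
The only vehicle still possible for house 1 is van.
House 4 vehicle: only convertible fits.
Clue 4 places the Canadian in house 3.
House 4 nationality: only Australian fits.
Clue 10 places the person who drives a coupe in house 3.
The only vehicle still possible for house 2 is hatchback.
Clue 1: the person who makes donuts is in house 3.
Clue 3 places the person with the peridot in house 4.
Clue 5 places the person with the pearl in house 3.
House 4 dessert: only brownies fits.
Clue 2: the person with the ruby is in house 2.
The Greek is in house 1 (clue 9).
So house 2 gets Brazilian for nationality.
That leaves diamond as the gemstone for house 1.
So house 2 gets fudge for dessert.
So: house 1 = Greek/van/diamond/cookies, house 2 = Brazilian/hatchback/ruby/fudge, house 3 = Canadian/coupe/pearl/donuts, house 4 = Australian/convertible/peridot/brownies.

4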